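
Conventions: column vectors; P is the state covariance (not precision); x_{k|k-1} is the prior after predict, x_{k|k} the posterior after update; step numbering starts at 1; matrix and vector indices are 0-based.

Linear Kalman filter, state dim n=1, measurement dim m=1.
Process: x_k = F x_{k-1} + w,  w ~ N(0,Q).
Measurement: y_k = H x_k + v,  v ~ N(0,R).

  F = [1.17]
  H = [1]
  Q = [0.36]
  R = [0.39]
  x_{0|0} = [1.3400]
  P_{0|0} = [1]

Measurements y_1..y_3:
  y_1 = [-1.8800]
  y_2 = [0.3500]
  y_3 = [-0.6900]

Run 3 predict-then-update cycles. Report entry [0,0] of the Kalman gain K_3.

K[0,0] = 0.6481

step 1: x^-=[1.5678]  P^-=[1.7289]  S=[2.1189]  K=[0.8159]  nu=[-3.4478]  x^+=[-1.2454]  P^+=[0.3182]
step 2: x^-=[-1.4571]  P^-=[0.7956]  S=[1.1856]  K=[0.6711]  nu=[1.8071]  x^+=[-0.2444]  P^+=[0.2617]
step 3: x^-=[-0.2860]  P^-=[0.7183]  S=[1.1083]  K=[0.6481]  nu=[-0.4040]  x^+=[-0.5478]  P^+=[0.2528]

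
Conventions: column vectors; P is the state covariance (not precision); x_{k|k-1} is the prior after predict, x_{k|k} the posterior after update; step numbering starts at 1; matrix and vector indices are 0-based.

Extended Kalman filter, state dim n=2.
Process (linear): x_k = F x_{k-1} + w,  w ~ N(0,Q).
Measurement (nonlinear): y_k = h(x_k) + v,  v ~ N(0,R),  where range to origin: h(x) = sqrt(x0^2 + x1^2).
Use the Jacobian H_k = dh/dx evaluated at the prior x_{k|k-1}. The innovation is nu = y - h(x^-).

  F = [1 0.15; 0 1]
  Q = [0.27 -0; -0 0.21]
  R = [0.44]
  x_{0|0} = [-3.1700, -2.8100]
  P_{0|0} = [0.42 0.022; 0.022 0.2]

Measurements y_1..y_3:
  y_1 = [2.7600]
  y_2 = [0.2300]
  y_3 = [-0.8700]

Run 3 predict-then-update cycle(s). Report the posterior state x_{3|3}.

step 1: x^-=[-3.5915, -2.8100]  P^-=[0.7011 0.0520; 0.0520 0.4100]  H_jac=[-0.7876 -0.6162]  S=[1.0810]  K=[-0.5404; -0.2716]  nu=[-1.8002]  x^+=[-2.6187, -2.3211]  P^+=[0.3854 -0.1067; -0.1067 0.3303]
step 2: x^-=[-2.9668, -2.3211]  P^-=[0.6308 -0.0571; -0.0571 0.5403]  H_jac=[-0.7876 -0.6162]  S=[0.9810]  K=[-0.4706; -0.2935]  nu=[-3.5369]  x^+=[-1.3024, -1.2831]  P^+=[0.4136 -0.1926; -0.1926 0.4558]
step 3: x^-=[-1.4949, -1.2831]  P^-=[0.6360 -0.1242; -0.1242 0.6658]  H_jac=[-0.7588 -0.6513]  S=[0.9658]  K=[-0.4159; -0.3513]  nu=[-2.8400]  x^+=[-0.3136, -0.2853]  P^+=[0.4690 -0.2654; -0.2654 0.5466]

x_post = [-0.3136, -0.2853]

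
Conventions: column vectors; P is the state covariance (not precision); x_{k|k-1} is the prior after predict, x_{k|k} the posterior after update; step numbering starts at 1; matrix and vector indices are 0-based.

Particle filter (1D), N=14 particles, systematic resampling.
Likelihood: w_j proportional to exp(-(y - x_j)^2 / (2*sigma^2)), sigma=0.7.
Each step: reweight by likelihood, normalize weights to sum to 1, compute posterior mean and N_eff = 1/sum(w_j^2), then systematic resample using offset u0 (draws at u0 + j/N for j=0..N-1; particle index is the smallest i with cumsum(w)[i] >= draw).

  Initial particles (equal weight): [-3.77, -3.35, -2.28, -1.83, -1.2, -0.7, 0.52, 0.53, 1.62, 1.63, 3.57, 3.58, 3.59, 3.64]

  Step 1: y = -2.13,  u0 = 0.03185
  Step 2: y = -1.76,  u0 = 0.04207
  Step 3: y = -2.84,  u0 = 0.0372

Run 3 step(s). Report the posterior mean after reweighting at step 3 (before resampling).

post_mean = -2.1285

step 1: w=[0.0237, 0.0807, 0.3603, 0.3364, 0.1525, 0.0458, 0.0003, 0.0003, 0.0000, 0.0000, 0.0000, 0.0000, 0.0000, 0.0000]  mean=-2.0117  Neff=3.6307  idx=[1, 1, 2, 2, 2, 2, 2, 3, 3, 3, 3, 4, 4, 5]
step 2: w=[0.0078, 0.0078, 0.0783, 0.0783, 0.0783, 0.0783, 0.0783, 0.1026, 0.1026, 0.1026, 0.1026, 0.0749, 0.0749, 0.0328]  mean=-1.8985  Neff=11.7419  idx=[2, 3, 4, 5, 5, 6, 7, 8, 9, 9, 10, 11, 12, 13]
step 3: w=[0.1160, 0.1160, 0.1160, 0.1160, 0.1160, 0.1160, 0.0564, 0.0564, 0.0564, 0.0564, 0.0564, 0.0103, 0.0103, 0.0015]  mean=-2.1285  Neff=10.3259  idx=[0, 0, 1, 2, 2, 3, 4, 4, 5, 5, 6, 8, 9, 10]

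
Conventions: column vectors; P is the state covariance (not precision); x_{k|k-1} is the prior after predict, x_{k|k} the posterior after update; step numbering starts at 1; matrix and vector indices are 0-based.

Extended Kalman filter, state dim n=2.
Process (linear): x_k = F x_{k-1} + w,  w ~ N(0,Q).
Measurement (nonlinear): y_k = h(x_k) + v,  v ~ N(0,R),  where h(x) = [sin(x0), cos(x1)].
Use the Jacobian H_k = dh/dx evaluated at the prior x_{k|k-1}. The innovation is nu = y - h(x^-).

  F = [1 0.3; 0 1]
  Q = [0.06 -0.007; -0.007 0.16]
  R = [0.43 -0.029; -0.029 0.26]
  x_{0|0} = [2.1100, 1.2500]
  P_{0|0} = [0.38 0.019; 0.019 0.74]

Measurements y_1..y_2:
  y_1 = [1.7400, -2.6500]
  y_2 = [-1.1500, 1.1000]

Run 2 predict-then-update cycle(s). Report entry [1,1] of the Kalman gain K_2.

step 1: x^-=[2.4850, 1.2500]  P^-=[0.5180 0.2340; 0.2340 0.9000]  H_jac=[-0.7921 0.0000; 0.0000 -0.9490]  S=[0.7550 0.1469; 0.1469 1.0705]  K=[-0.5169 -0.1365; -0.0927 -0.7851]  nu=[1.1296, -2.9653]  x^+=[2.3059, 3.4733]  P^+=[0.2756 0.0216; 0.0216 0.2123]
step 2: x^-=[3.3479, 3.4733]  P^-=[0.3677 0.0783; 0.0783 0.3723]  H_jac=[-0.9788 0.0000; 0.0000 0.3257]  S=[0.7822 -0.0540; -0.0540 0.2995]  K=[-0.4599 0.0023; -0.0709 0.3920]  nu=[-0.9451, 2.0455]  x^+=[3.7872, 4.3423]  P^+=[0.2021 0.0428; 0.0428 0.3193]

K[1,1] = 0.3920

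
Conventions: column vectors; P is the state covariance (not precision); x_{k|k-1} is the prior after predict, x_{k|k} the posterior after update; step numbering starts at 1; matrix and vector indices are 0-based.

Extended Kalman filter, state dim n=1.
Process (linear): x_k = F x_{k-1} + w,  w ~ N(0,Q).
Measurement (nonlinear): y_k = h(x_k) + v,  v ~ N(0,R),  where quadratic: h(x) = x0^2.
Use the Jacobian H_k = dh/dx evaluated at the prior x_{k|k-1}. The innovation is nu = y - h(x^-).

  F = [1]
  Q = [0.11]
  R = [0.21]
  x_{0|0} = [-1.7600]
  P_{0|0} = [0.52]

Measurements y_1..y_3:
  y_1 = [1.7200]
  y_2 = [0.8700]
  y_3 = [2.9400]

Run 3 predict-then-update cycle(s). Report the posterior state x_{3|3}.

x_post = [-1.6933]

step 1: x^-=[-1.7600]  P^-=[0.6300]  H_jac=[-3.5200]  S=[8.0160]  K=[-0.2766]  nu=[-1.3776]  x^+=[-1.3789]  P^+=[0.0165]
step 2: x^-=[-1.3789]  P^-=[0.1265]  H_jac=[-2.7578]  S=[1.1721]  K=[-0.2976]  nu=[-1.0313]  x^+=[-1.0719]  P^+=[0.0227]
step 3: x^-=[-1.0719]  P^-=[0.1327]  H_jac=[-2.1438]  S=[0.8197]  K=[-0.3470]  nu=[1.7910]  x^+=[-1.6933]  P^+=[0.0340]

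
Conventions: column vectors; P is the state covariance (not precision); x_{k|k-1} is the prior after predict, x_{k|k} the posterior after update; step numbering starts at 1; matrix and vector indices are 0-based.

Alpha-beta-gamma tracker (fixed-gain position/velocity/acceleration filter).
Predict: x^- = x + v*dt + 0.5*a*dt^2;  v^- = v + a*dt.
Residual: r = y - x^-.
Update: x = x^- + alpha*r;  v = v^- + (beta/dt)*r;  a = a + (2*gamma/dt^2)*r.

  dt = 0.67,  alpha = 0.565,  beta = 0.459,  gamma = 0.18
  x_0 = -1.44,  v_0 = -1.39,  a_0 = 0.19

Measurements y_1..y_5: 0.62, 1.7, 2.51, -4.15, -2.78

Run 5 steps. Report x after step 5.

step 1: x_pred=-2.3287  r=2.9487  x^+=-0.6627  v^+=0.7573  a^+=2.5547
step 2: x_pred=0.4182  r=1.2818  x^+=1.1424  v^+=3.3472  a^+=3.5827
step 3: x_pred=4.1891  r=-1.6791  x^+=3.2404  v^+=4.5972  a^+=2.2361
step 4: x_pred=6.8225  r=-10.9725  x^+=0.6230  v^+=-1.4215  a^+=-6.5634
step 5: x_pred=-1.8026  r=-0.9774  x^+=-2.3548  v^+=-6.4886  a^+=-7.3472

x_post = -2.3548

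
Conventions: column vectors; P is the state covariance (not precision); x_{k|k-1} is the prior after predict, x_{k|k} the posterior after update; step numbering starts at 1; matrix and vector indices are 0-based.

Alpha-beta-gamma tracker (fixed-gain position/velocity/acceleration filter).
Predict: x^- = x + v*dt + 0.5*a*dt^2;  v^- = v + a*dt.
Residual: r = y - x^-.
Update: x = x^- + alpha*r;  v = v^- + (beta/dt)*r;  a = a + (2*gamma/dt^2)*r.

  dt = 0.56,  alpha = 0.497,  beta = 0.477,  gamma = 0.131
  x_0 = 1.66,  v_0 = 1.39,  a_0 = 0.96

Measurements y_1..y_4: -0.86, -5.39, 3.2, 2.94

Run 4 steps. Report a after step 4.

a_post = 6.9519

step 1: x_pred=2.5889  r=-3.4489  x^+=0.8748  v^+=-1.0101  a^+=-1.9214
step 2: x_pred=0.0078  r=-5.3978  x^+=-2.6749  v^+=-6.6840  a^+=-6.4311
step 3: x_pred=-7.4263  r=10.6263  x^+=-2.1450  v^+=-1.2341  a^+=2.4467
step 4: x_pred=-2.4525  r=5.3925  x^+=0.2276  v^+=4.7293  a^+=6.9519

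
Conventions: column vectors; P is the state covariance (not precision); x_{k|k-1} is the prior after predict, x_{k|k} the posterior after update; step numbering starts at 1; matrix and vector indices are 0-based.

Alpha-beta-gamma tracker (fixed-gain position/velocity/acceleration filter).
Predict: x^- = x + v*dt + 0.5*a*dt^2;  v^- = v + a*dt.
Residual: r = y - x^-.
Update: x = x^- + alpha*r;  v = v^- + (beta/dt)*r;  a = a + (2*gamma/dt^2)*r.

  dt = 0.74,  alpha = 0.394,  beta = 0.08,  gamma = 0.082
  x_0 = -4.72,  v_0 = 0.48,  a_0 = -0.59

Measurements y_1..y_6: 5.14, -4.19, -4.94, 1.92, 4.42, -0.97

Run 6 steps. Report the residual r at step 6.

step 1: x_pred=-4.5263  r=9.6663  x^+=-0.7178  v^+=1.0884  a^+=2.3050
step 2: x_pred=0.7187  r=-4.9087  x^+=-1.2153  v^+=2.2634  a^+=0.8349
step 3: x_pred=0.6882  r=-5.6282  x^+=-1.5293  v^+=2.2727  a^+=-0.8507
step 4: x_pred=-0.0804  r=2.0004  x^+=0.7077  v^+=1.8595  a^+=-0.2516
step 5: x_pred=2.0149  r=2.4051  x^+=2.9625  v^+=1.9333  a^+=0.4687
step 6: x_pred=4.5214  r=-5.4914  x^+=2.3578  v^+=1.6864  a^+=-1.1759

resid = -5.4914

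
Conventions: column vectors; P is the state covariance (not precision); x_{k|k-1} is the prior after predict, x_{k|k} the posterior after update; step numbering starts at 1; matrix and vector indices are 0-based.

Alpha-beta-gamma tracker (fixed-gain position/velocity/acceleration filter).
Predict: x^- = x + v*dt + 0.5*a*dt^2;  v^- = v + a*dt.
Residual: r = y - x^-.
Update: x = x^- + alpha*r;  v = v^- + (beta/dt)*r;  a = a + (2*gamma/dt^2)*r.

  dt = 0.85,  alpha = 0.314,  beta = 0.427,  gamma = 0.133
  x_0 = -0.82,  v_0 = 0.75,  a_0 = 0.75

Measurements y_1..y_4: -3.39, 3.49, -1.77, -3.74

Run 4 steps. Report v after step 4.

step 1: x_pred=0.0884  r=-3.4784  x^+=-1.0038  v^+=-0.3599  a^+=-0.5306
step 2: x_pred=-1.5014  r=4.9914  x^+=0.0659  v^+=1.6965  a^+=1.3070
step 3: x_pred=1.9801  r=-3.7501  x^+=0.8026  v^+=0.9236  a^+=-0.0736
step 4: x_pred=1.5610  r=-5.3010  x^+=-0.1035  v^+=-1.8020  a^+=-2.0253

v_post = -1.8020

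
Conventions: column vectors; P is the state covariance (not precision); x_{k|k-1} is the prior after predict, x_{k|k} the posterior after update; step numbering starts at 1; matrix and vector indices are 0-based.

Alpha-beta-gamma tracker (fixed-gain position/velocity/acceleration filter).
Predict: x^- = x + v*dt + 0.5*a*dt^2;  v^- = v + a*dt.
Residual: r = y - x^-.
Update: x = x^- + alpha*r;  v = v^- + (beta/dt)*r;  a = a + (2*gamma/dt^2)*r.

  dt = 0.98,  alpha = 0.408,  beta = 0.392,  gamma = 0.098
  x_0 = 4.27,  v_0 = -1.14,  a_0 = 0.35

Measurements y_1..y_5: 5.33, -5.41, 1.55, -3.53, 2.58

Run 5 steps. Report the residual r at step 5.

step 1: x_pred=3.3209  r=2.0091  x^+=4.1406  v^+=0.0067  a^+=0.7600
step 2: x_pred=4.5121  r=-9.9221  x^+=0.4639  v^+=-3.2174  a^+=-1.2649
step 3: x_pred=-3.2965  r=4.8465  x^+=-1.3191  v^+=-2.5183  a^+=-0.2758
step 4: x_pred=-3.9195  r=0.3895  x^+=-3.7606  v^+=-2.6328  a^+=-0.1963
step 5: x_pred=-6.4350  r=9.0150  x^+=-2.7569  v^+=0.7808  a^+=1.6435

resid = 9.0150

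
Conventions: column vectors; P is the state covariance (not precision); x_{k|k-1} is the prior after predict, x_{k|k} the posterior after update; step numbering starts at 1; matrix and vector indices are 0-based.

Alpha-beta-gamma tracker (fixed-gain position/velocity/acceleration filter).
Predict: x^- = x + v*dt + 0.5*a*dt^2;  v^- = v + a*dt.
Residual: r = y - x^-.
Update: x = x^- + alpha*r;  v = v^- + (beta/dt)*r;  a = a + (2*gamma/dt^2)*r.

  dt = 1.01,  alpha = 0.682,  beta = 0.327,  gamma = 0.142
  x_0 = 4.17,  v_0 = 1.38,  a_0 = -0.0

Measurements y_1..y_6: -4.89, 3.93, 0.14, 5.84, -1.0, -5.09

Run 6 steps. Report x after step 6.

x_post = -2.7936

step 1: x_pred=5.5638  r=-10.4538  x^+=-1.5657  v^+=-2.0045  a^+=-2.9104
step 2: x_pred=-5.0747  r=9.0047  x^+=1.0665  v^+=-2.0286  a^+=-0.4034
step 3: x_pred=-1.1882  r=1.3282  x^+=-0.2824  v^+=-2.0061  a^+=-0.0337
step 4: x_pred=-2.3257  r=8.1657  x^+=3.2433  v^+=0.6037  a^+=2.2397
step 5: x_pred=4.9954  r=-5.9954  x^+=0.9065  v^+=0.9247  a^+=0.5706
step 6: x_pred=2.1315  r=-7.2215  x^+=-2.7936  v^+=-0.8371  a^+=-1.4399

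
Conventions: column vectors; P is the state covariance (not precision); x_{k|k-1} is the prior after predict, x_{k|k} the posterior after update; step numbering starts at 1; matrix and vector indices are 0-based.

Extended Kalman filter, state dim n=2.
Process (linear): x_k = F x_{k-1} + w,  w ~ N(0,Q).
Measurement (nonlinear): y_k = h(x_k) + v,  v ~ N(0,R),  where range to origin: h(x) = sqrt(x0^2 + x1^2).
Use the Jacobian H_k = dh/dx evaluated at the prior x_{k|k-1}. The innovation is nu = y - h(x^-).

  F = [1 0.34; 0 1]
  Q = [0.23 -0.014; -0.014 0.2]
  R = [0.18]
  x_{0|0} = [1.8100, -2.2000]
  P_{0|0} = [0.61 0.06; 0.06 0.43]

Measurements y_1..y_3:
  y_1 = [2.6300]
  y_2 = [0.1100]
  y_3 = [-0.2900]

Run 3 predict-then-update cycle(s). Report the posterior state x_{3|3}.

x_post = [-0.5126, -0.7129]

step 1: x^-=[1.0620, -2.2000]  P^-=[0.9305 0.1922; 0.1922 0.6300]  H_jac=[0.4347 -0.9006]  S=[0.7163]  K=[0.3231; -0.6754]  nu=[0.1871]  x^+=[1.1224, -2.3264]  P^+=[0.8557 0.3485; 0.3485 0.3032]
step 2: x^-=[0.3315, -2.3264]  P^-=[1.3578 0.4376; 0.4376 0.5032]  H_jac=[0.1411 -0.9900]  S=[0.5780]  K=[-0.4182; -0.7551]  nu=[-2.2399]  x^+=[1.2681, -0.6350]  P^+=[1.2567 0.2551; 0.2551 0.1736]
step 3: x^-=[1.0522, -0.6350]  P^-=[1.6802 0.3001; 0.3001 0.3736]  H_jac=[0.8562 -0.5167]  S=[1.2459]  K=[1.0302; 0.0513]  nu=[-1.5190]  x^+=[-0.5126, -0.7129]  P^+=[0.3580 0.2343; 0.2343 0.3704]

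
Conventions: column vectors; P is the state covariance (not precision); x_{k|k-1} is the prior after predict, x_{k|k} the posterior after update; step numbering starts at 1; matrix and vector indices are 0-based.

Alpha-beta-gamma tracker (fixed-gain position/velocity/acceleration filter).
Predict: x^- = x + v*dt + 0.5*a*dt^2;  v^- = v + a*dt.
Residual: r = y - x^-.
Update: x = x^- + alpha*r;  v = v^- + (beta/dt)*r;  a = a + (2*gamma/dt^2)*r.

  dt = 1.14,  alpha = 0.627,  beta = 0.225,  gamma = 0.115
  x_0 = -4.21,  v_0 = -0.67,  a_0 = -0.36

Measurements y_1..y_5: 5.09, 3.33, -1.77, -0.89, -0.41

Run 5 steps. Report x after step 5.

step 1: x_pred=-5.2077  r=10.2977  x^+=1.2489  v^+=0.9520  a^+=1.4625
step 2: x_pred=3.2846  r=0.0454  x^+=3.3131  v^+=2.6282  a^+=1.4705
step 3: x_pred=7.2648  r=-9.0348  x^+=1.6000  v^+=2.5214  a^+=-0.1284
step 4: x_pred=4.3909  r=-5.2809  x^+=1.0798  v^+=1.3327  a^+=-1.0631
step 5: x_pred=1.9083  r=-2.3183  x^+=0.4547  v^+=-0.3367  a^+=-1.4733

x_post = 0.4547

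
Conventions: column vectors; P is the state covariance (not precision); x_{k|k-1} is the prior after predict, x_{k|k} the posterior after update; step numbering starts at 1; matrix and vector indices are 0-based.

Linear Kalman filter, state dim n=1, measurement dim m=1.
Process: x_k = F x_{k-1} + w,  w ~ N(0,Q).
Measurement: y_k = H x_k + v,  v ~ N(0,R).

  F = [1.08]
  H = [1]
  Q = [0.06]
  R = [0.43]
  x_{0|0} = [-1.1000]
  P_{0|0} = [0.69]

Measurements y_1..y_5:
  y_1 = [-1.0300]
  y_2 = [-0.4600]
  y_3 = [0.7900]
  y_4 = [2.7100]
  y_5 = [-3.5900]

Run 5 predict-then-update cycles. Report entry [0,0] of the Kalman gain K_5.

step 1: x^-=[-1.1880]  P^-=[0.8648]  S=[1.2948]  K=[0.6679]  nu=[0.1580]  x^+=[-1.0825]  P^+=[0.2872]
step 2: x^-=[-1.1691]  P^-=[0.3950]  S=[0.8250]  K=[0.4788]  nu=[0.7091]  x^+=[-0.8296]  P^+=[0.2059]
step 3: x^-=[-0.8959]  P^-=[0.3001]  S=[0.7301]  K=[0.4111]  nu=[1.6859]  x^+=[-0.2029]  P^+=[0.1768]
step 4: x^-=[-0.2191]  P^-=[0.2662]  S=[0.6962]  K=[0.3823]  nu=[2.9291]  x^+=[0.9008]  P^+=[0.1644]
step 5: x^-=[0.9728]  P^-=[0.2518]  S=[0.6818]  K=[0.3693]  nu=[-4.5628]  x^+=[-0.7121]  P^+=[0.1588]

K[0,0] = 0.3693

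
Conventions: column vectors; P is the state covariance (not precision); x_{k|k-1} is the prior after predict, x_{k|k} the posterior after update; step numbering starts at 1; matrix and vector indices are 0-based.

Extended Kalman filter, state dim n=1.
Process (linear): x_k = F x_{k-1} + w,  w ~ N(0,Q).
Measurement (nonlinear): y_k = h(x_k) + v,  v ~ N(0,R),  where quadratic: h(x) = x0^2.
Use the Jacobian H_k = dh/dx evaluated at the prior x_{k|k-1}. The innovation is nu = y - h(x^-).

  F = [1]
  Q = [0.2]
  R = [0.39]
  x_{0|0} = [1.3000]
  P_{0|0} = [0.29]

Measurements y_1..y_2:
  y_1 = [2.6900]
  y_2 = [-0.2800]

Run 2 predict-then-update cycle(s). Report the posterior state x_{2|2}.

x_post = [0.8506]

step 1: x^-=[1.3000]  P^-=[0.4900]  H_jac=[2.6000]  S=[3.7024]  K=[0.3441]  nu=[1.0000]  x^+=[1.6441]  P^+=[0.0516]
step 2: x^-=[1.6441]  P^-=[0.2516]  H_jac=[3.2882]  S=[3.1105]  K=[0.2660]  nu=[-2.9831]  x^+=[0.8506]  P^+=[0.0315]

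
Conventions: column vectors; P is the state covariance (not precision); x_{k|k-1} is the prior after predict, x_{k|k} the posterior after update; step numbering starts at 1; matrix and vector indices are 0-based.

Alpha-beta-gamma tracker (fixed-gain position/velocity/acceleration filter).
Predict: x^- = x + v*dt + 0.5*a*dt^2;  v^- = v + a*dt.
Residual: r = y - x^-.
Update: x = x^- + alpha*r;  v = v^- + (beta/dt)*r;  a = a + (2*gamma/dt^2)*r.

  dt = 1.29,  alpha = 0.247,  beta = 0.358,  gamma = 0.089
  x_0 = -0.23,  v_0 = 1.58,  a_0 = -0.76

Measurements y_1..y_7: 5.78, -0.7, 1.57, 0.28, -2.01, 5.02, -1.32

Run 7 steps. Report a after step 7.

step 1: x_pred=1.1758  r=4.6042  x^+=2.3131  v^+=1.8773  a^+=-0.2675
step 2: x_pred=4.5123  r=-5.2123  x^+=3.2248  v^+=0.0857  a^+=-0.8250
step 3: x_pred=2.6490  r=-1.0790  x^+=2.3825  v^+=-1.2780  a^+=-0.9405
step 4: x_pred=-0.0487  r=0.3287  x^+=0.0325  v^+=-2.4000  a^+=-0.9053
step 5: x_pred=-3.8167  r=1.8067  x^+=-3.3704  v^+=-3.0664  a^+=-0.7120
step 6: x_pred=-7.9186  r=12.9386  x^+=-4.7228  v^+=-0.3942  a^+=0.6719
step 7: x_pred=-4.6723  r=3.3523  x^+=-3.8442  v^+=1.4029  a^+=1.0305

a_post = 1.0305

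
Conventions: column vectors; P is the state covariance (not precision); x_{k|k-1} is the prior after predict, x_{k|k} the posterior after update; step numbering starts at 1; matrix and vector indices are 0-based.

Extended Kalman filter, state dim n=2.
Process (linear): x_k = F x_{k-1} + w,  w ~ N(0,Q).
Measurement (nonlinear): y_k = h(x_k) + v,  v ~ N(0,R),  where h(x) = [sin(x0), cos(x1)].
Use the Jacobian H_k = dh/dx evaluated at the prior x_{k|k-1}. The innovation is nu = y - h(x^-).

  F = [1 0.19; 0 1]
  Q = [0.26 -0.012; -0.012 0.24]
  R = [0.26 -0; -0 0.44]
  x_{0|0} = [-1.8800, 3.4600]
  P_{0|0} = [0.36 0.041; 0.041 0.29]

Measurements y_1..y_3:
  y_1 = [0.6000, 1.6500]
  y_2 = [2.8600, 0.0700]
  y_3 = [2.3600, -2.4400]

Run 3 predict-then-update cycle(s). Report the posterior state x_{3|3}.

step 1: x^-=[-1.2226, 3.4600]  P^-=[0.6460 0.0841; 0.0841 0.5300]  H_jac=[0.3412 0.0000; 0.0000 0.3131]  S=[0.3352 0.0090; 0.0090 0.4919]  K=[0.6565 0.0415; 0.0766 0.3359]  nu=[1.5400, 2.5997]  x^+=[-0.1037, 4.4512]  P^+=[0.5002 0.0584; 0.0584 0.4721]
step 2: x^-=[0.7421, 4.4512]  P^-=[0.7995 0.1361; 0.1361 0.7121]  H_jac=[0.7371 0.0000; 0.0000 0.9661]  S=[0.6943 0.0969; 0.0969 1.1046]  K=[0.8424 0.0451; 0.0583 0.6177]  nu=[2.1842, 0.3283]  x^+=[2.5968, 4.7811]  P^+=[0.2971 0.0205; 0.0205 0.2813]
step 3: x^-=[3.5052, 4.7811]  P^-=[0.5751 0.0620; 0.0620 0.5213]  H_jac=[-0.9346 0.0000; 0.0000 0.9976]  S=[0.7624 -0.0578; -0.0578 0.9589]  K=[-0.7034 0.0221; -0.0350 0.5403]  nu=[2.7157, -2.5087]  x^+=[1.5396, 3.3306]  P^+=[0.1957 0.0097; 0.0097 0.2383]

x_post = [1.5396, 3.3306]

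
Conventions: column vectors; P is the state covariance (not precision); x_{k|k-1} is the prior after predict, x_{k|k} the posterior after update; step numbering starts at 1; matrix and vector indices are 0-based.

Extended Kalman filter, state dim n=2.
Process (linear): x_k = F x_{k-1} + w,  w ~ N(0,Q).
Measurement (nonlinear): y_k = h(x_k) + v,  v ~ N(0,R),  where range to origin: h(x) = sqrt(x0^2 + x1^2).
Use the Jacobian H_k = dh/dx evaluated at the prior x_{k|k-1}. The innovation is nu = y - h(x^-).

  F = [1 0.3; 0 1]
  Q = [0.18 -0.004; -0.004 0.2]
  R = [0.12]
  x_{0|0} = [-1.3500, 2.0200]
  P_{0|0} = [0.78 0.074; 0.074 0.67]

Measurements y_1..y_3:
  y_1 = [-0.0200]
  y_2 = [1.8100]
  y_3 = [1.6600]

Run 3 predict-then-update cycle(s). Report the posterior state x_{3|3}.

step 1: x^-=[-0.7440, 2.0200]  P^-=[1.0647 0.2710; 0.2710 0.8700]  H_jac=[-0.3456 0.9384]  S=[0.8375]  K=[-0.1357; 0.8630]  nu=[-2.1727]  x^+=[-0.4491, 0.1450]  P^+=[1.0493 0.3691; 0.3691 0.2463]
step 2: x^-=[-0.4056, 0.1450]  P^-=[1.4729 0.4390; 0.4390 0.4463]  H_jac=[-0.9416 0.3367]  S=[1.1981]  K=[-1.0342; -0.2196]  nu=[1.3793]  x^+=[-1.8320, -0.1578]  P^+=[0.1915 0.1669; 0.1669 0.3885]
step 3: x^-=[-1.8793, -0.1578]  P^-=[0.5066 0.2795; 0.2795 0.5885]  H_jac=[-0.9965 -0.0837]  S=[0.6738]  K=[-0.7840; -0.4864]  nu=[-0.2259]  x^+=[-1.7022, -0.0479]  P^+=[0.0925 0.0225; 0.0225 0.4291]

x_post = [-1.7022, -0.0479]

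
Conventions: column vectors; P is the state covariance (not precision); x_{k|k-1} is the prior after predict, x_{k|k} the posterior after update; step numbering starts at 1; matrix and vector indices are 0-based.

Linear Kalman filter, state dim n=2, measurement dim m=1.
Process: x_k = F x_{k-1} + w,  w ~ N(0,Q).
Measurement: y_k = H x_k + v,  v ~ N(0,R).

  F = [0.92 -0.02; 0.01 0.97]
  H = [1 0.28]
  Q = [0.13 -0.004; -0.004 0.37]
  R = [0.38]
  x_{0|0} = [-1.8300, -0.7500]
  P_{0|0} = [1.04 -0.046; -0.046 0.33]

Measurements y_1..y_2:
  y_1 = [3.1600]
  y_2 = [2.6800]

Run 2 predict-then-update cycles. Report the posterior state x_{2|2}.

x_post = [2.1924, -0.0215]

step 1: x^-=[-1.6686, -0.7458]  P^-=[1.0121 -0.0419; -0.0419 0.6797]  S=[1.4219]  K=[0.7035; 0.1044]  nu=[5.0374]  x^+=[1.8754, -0.2199]  P^+=[0.3083 -0.1463; -0.1463 0.6642]
step 2: x^-=[1.7297, -0.1946]  P^-=[0.3966 -0.1446; -0.1446 0.9921]  S=[0.7734]  K=[0.4604; 0.1722]  nu=[1.0048]  x^+=[2.1924, -0.0215]  P^+=[0.2326 -0.2059; -0.2059 0.9692]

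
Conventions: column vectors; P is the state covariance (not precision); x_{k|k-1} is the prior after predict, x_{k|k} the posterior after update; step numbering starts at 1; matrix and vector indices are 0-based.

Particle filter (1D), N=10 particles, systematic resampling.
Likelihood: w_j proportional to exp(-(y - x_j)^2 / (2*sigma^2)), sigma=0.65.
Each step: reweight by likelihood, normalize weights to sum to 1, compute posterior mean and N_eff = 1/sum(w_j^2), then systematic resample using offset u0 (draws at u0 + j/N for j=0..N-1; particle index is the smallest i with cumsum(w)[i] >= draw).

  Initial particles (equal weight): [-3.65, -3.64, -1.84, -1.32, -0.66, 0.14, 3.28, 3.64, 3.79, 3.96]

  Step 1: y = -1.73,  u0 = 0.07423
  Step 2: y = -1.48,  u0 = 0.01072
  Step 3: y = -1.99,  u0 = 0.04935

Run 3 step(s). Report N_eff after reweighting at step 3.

N_eff = 8.8626

step 1: w=[0.0061, 0.0063, 0.4682, 0.3893, 0.1225, 0.0076, 0.0000, 0.0000, 0.0000, 0.0000]  mean=-1.5003  Neff=2.5912  idx=[2, 2, 2, 2, 2, 3, 3, 3, 4, 4]
step 2: w=[0.1059, 0.1059, 0.1059, 0.1059, 0.1059, 0.1197, 0.1197, 0.1197, 0.0557, 0.0557]  mean=-1.5218  Neff=9.4996  idx=[0, 1, 1, 2, 3, 4, 5, 6, 7, 8]
step 3: w=[0.1260, 0.1260, 0.1260, 0.1260, 0.1260, 0.1260, 0.0761, 0.0761, 0.0761, 0.0159]  mean=-1.7025  Neff=8.8626  idx=[0, 1, 1, 2, 3, 4, 5, 5, 7, 8]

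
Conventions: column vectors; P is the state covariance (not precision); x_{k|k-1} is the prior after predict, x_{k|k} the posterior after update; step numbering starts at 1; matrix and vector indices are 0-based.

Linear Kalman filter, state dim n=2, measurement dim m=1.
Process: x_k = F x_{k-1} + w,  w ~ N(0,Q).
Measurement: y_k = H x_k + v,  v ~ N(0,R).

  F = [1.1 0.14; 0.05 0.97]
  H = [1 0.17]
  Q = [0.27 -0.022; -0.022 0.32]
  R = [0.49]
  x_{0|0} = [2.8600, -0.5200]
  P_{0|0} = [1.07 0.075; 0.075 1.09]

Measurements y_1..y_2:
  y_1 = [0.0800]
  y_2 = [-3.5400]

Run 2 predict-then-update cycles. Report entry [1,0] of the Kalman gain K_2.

step 1: x^-=[3.0732, -0.3614]  P^-=[1.6092 0.2654; 0.2654 1.3555]  S=[2.2286]  K=[0.7423; 0.2225]  nu=[-2.9318]  x^+=[0.8969, -1.0137]  P^+=[0.3812 -0.1027; -0.1027 1.2452]
step 2: x^-=[0.8447, -0.9385]  P^-=[0.7240 0.0578; 0.0578 1.4826]  S=[1.2765]  K=[0.5749; 0.2427]  nu=[-4.2252]  x^+=[-1.5843, -1.9640]  P^+=[0.3021 -0.1203; -0.1203 1.4074]

K[1,0] = 0.2427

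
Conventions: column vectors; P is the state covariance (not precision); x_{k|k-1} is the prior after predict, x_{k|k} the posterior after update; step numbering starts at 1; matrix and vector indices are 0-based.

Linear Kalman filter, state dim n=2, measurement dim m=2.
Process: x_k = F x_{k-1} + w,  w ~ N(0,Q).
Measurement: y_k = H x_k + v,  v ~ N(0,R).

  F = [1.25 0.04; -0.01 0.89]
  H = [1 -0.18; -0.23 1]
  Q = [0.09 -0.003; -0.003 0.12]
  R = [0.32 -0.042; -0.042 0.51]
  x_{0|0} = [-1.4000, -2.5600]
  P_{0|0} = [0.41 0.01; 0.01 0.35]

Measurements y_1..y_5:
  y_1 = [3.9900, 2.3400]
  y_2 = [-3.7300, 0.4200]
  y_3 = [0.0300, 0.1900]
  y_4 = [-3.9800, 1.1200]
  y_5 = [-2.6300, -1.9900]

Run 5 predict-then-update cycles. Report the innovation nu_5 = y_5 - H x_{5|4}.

innov = [0.4848, -2.8337]

step 1: x^-=[-1.8524, -2.2644]  P^-=[0.7322 0.0155; 0.0155 0.3971]  S=[1.0595 -0.2658; -0.2658 0.9387]  K=[0.6971 0.0344; 0.0563 0.4352]  nu=[5.4348, 4.1783]  x^+=[2.0800, -0.1402]  P^+=[0.2290 0.0410; 0.0410 0.2290]
step 2: x^-=[2.5944, -0.1456]  P^-=[0.4523 0.0478; 0.0478 0.3007]  S=[0.7648 -0.1503; -0.1503 0.8126]  K=[0.5879 0.0396; 0.0642 0.3684]  nu=[-6.3506, 1.1623]  x^+=[-1.0930, -0.1250]  P^+=[0.1937 0.0401; 0.0401 0.1944]
step 3: x^-=[-1.3712, -0.1003]  P^-=[0.3969 0.0460; 0.0460 0.2733]  S=[0.7092 -0.1345; -0.1345 0.7831]  K=[0.5551 0.0376; 0.0612 0.3460]  nu=[1.3832, -0.0250]  x^+=[-0.6043, -0.0244]  P^+=[0.1829 0.0379; 0.0379 0.1826]
step 4: x^-=[-0.7564, -0.0156]  P^-=[0.3798 0.0434; 0.0434 0.2640]  S=[0.6928 -0.1317; -0.1317 0.7741]  K=[0.5438 0.0357; 0.0583 0.3380]  nu=[-3.2264, 0.9617]  x^+=[-2.4766, 0.1213]  P^+=[0.1791 0.0366; 0.0366 0.1784]
step 5: x^-=[-3.0909, 0.1328]  P^-=[0.3738 0.0418; 0.0418 0.2606]  S=[0.6872 -0.1314; -0.1314 0.7712]  K=[0.5396 0.0346; 0.0566 0.3352]  nu=[0.4848, -2.8337]  x^+=[-2.9274, -0.7895]  P^+=[0.1777 0.0359; 0.0359 0.1768]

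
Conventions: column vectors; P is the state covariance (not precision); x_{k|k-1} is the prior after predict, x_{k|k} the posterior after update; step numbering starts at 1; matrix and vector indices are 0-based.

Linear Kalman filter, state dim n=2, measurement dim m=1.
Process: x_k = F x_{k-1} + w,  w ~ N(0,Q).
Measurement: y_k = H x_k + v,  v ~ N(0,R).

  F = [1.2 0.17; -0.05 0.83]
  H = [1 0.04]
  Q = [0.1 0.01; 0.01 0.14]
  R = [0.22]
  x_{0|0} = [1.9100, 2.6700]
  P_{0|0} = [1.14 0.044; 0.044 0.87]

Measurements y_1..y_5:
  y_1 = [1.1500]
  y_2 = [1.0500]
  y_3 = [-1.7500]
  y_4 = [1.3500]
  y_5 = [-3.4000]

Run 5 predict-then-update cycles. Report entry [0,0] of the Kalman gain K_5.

step 1: x^-=[2.7459, 2.1206]  P^-=[1.7847 0.1078; 0.1078 0.7385]  S=[2.0145]  K=[0.8881; 0.0682]  nu=[-1.6807]  x^+=[1.2533, 2.0060]  P^+=[0.1959 -0.0142; -0.0142 0.7292]
step 2: x^-=[1.8450, 1.6023]  P^-=[0.3974 0.0871; 0.0871 0.6440]  S=[0.6254]  K=[0.6410; 0.1805]  nu=[-0.8591]  x^+=[1.2943, 1.4472]  P^+=[0.1404 0.0148; 0.0148 0.6236]
step 3: x^-=[1.7992, 1.1365]  P^-=[0.3263 0.1041; 0.1041 0.5687]  S=[0.5555]  K=[0.5948; 0.2284]  nu=[-3.5946]  x^+=[-0.3390, 0.3154]  P^+=[0.1297 0.0287; 0.0287 0.5397]
step 4: x^-=[-0.3532, 0.2787]  P^-=[0.3141 0.1067; 0.1067 0.5098]  S=[0.5434]  K=[0.5858; 0.2338]  nu=[1.6921]  x^+=[0.6380, 0.6744]  P^+=[0.1276 0.0322; 0.0322 0.4801]
step 5: x^-=[0.8803, 0.5278]  P^-=[0.3108 0.1019; 0.1019 0.4684]  S=[0.5397]  K=[0.5834; 0.2236]  nu=[-4.3014]  x^+=[-1.6291, -0.4338]  P^+=[0.1271 0.0315; 0.0315 0.4414]

K[0,0] = 0.5834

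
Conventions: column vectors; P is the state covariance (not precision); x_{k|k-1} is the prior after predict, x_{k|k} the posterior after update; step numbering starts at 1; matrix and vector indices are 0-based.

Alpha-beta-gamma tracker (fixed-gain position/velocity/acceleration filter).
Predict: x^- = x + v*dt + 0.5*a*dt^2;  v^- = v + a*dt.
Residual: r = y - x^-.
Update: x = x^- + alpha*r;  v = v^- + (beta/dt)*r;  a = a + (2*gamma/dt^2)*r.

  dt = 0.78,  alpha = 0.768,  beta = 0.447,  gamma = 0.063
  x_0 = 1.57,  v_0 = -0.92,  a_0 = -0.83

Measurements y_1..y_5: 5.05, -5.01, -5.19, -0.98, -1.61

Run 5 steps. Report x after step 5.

x_post = -2.1407

step 1: x_pred=0.5999  r=4.4501  x^+=4.0176  v^+=0.9828  a^+=0.0916
step 2: x_pred=4.8121  r=-9.8221  x^+=-2.7313  v^+=-4.5745  a^+=-1.9425
step 3: x_pred=-6.8903  r=1.7003  x^+=-5.5845  v^+=-5.1153  a^+=-1.5904
step 4: x_pred=-10.0582  r=9.0782  x^+=-3.0861  v^+=-1.1533  a^+=0.2897
step 5: x_pred=-3.8976  r=2.2876  x^+=-2.1407  v^+=0.3836  a^+=0.7635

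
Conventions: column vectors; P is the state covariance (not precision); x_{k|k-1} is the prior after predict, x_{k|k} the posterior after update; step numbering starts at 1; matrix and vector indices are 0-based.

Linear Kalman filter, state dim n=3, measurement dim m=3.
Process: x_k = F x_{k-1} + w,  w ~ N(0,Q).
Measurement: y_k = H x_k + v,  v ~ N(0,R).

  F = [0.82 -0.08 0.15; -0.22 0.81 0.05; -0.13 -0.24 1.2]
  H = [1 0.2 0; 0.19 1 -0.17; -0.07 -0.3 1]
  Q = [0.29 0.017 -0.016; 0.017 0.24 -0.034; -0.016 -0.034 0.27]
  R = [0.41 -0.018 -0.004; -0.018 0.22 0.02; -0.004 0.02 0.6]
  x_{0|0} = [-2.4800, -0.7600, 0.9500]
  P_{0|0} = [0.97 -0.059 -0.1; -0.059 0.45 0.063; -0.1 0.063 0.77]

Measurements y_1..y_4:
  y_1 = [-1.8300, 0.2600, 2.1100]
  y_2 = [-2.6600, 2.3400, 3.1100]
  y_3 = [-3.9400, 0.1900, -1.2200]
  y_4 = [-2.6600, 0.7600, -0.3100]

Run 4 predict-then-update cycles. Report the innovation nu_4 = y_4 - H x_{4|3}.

innov = [-0.5565, -0.6182, -1.0850]

step 1: x^-=[-1.8303, -0.0225, 1.6448]  P^-=[0.9441 -0.2150 -0.0659; -0.2150 0.6124 0.0431; -0.0659 0.0431 1.4123]  S=[1.2926 0.0704 -0.0966; 0.0704 0.8153 -0.3571; -0.0966 -0.3571 2.0464]  K=[0.7012 -0.0980 -0.0170; -0.1067 0.7279 0.0606; 0.0050 0.0468 0.6945]  nu=[0.0048, 0.9099, 0.3303]  x^+=[-1.9217, 0.6593, 1.9168]  P^+=[0.3087 -0.0970 -0.0224; -0.0970 0.1994 0.1044; -0.0224 0.1044 0.4474]
step 2: x^-=[-1.3410, 1.0527, 2.3917]  P^-=[0.5136 -0.1023 0.0181; -0.1023 0.4304 0.0743; 0.0181 0.0743 0.8717]  S=[0.8999 0.0539 -0.0007; 0.0539 0.6289 -0.1694; -0.0007 -0.1694 1.4616]  K=[0.5515 -0.0590 0.0022; -0.0569 0.6498 0.0427; 0.0345 0.0427 0.5853]  nu=[-1.5295, 1.9487, 0.9402]  x^+=[-2.2976, 2.4462, 2.9723]  P^+=[0.2411 -0.0697 -0.0061; -0.0697 0.1727 0.0858; -0.0061 0.0858 0.3772]
step 3: x^-=[-1.6339, 2.6355, 3.2784]  P^-=[0.4673 -0.0724 0.0253; -0.0724 0.3978 0.0496; 0.0253 0.0496 0.7753]  S=[0.8643 0.0692 -0.0026; 0.0692 0.6111 -0.1709; -0.0026 -0.1709 1.3771]  K=[0.5270 -0.0380 0.0067; -0.0419 0.6281 0.0309; 0.0405 0.0237 0.5539]  nu=[-2.8332, -1.5777, -3.8221]  x^+=[-3.0925, 1.6451, 1.0089]  P^+=[0.2290 -0.0614 -0.0013; -0.0614 0.1642 0.0762; -0.0013 0.0762 0.3555]
step 4: x^-=[-2.5162, 2.0633, 1.2179]  P^-=[0.4590 -0.0652 0.0269; -0.0652 0.3878 0.0387; 0.0269 0.0387 0.7478]  S=[0.8584 0.0732 -0.0043; 0.0732 0.6063 -0.1752; -0.0043 -0.1752 1.3553]  K=[0.5223 -0.0320 0.0081; -0.0384 0.6205 0.0262; 0.0418 0.0147 0.5439]  nu=[-0.5565, -0.6182, -1.0850]  x^+=[-2.7958, 1.6727, 0.5954]  P^+=[0.2265 -0.0593 0.0002; -0.0593 0.1613 0.0725; 0.0002 0.0725 0.3482]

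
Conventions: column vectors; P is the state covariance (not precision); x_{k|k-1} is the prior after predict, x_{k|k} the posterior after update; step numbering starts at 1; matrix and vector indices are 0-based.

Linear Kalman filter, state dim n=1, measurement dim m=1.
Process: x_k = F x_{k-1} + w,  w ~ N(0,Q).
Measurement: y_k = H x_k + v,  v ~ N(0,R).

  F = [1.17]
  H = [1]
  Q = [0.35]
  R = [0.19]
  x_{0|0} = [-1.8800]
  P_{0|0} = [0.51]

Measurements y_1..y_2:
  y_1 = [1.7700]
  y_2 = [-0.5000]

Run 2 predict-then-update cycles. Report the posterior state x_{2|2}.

x_post = [-0.0356]

step 1: x^-=[-2.1996]  P^-=[1.0481]  S=[1.2381]  K=[0.8465]  nu=[3.9696]  x^+=[1.1608]  P^+=[0.1608]
step 2: x^-=[1.3582]  P^-=[0.5702]  S=[0.7602]  K=[0.7501]  nu=[-1.8582]  x^+=[-0.0356]  P^+=[0.1425]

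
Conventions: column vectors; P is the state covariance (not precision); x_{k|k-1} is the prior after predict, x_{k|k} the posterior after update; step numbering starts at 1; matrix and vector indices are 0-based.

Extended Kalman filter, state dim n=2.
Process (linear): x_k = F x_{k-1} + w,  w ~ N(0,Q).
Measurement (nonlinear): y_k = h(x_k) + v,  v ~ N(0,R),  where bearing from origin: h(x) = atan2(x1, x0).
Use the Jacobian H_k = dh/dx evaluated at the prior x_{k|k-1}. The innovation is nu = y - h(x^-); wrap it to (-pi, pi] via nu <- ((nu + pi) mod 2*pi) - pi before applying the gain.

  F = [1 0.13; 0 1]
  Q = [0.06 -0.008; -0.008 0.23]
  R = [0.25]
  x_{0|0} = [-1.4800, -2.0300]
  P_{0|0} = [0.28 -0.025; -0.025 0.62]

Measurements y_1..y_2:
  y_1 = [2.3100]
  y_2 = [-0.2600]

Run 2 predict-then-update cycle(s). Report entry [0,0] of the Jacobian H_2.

H_jac[0,0] = 0.1570

step 1: x^-=[-1.7439, -2.0300]  P^-=[0.3440 0.0476; 0.0476 0.8500]  H_jac=[0.2834 -0.2435]  S=[0.3215]  K=[0.2672; -0.6019]  nu=[-1.6927]  x^+=[-2.1962, -1.0112]  P^+=[0.3210 0.0993; 0.0993 0.7336]
step 2: x^-=[-2.3277, -1.0112]  P^-=[0.4192 0.1867; 0.1867 0.9636]  H_jac=[0.1570 -0.3614]  S=[0.3650]  K=[-0.0045; -0.8738]  nu=[2.4718]  x^+=[-2.3388, -3.1709]  P^+=[0.4192 0.1852; 0.1852 0.6849]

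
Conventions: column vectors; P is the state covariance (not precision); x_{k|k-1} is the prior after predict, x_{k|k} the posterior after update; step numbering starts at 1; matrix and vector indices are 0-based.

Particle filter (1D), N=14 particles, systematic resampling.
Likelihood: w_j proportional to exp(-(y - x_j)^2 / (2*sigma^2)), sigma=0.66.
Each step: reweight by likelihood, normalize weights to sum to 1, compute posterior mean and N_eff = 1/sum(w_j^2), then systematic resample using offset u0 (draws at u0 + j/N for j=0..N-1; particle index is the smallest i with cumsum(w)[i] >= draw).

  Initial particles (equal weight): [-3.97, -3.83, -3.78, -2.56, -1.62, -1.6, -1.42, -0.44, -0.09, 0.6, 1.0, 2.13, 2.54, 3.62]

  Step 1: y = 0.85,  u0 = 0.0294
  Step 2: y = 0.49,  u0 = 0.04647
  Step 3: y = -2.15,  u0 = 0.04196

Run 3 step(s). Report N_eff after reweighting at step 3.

step 1: w=[0.0000, 0.0000, 0.0000, 0.0000, 0.0003, 0.0004, 0.0010, 0.0567, 0.1389, 0.3565, 0.3732, 0.0584, 0.0144, 0.0001]  mean=0.7083  Neff=3.4186  idx=[7, 8, 8, 9, 9, 9, 9, 9, 10, 10, 10, 10, 10, 11]
step 2: w=[0.0356, 0.0653, 0.0653, 0.0947, 0.0947, 0.0947, 0.0947, 0.0947, 0.0712, 0.0712, 0.0712, 0.0712, 0.0712, 0.0044]  mean=0.6221  Neff=12.5016  idx=[1, 2, 3, 3, 4, 5, 6, 7, 7, 8, 9, 10, 11, 12]
step 3: w=[0.4624, 0.4624, 0.0102, 0.0102, 0.0102, 0.0102, 0.0102, 0.0102, 0.0102, 0.0007, 0.0007, 0.0007, 0.0007, 0.0007]  mean=-0.0368  Neff=2.3341  idx=[0, 0, 0, 0, 0, 0, 1, 1, 1, 1, 1, 1, 1, 6]

N_eff = 2.3341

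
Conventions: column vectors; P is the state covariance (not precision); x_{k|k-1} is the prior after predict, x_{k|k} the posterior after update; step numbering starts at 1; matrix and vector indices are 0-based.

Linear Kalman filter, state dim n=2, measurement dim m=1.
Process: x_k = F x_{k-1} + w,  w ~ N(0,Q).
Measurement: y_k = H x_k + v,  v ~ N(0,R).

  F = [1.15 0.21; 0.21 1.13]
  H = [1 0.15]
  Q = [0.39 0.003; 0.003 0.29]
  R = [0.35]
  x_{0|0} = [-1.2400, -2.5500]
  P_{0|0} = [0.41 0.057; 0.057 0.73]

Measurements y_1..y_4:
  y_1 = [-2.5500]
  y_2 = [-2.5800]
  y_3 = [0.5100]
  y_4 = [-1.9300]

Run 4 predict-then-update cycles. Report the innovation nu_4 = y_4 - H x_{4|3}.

step 1: x^-=[-1.9615, -3.1419]  P^-=[0.9919 0.3518; 0.3518 1.2673]  S=[1.4760]  K=[0.7078; 0.3672]  nu=[-0.1172]  x^+=[-2.0445, -3.1849]  P^+=[0.2525 -0.0317; -0.0317 1.0683]
step 2: x^-=[-3.0200, -4.0283]  P^-=[0.7557 0.2748; 0.2748 1.6502]  S=[1.2253]  K=[0.6504; 0.4263]  nu=[1.0442]  x^+=[-2.3408, -3.5831]  P^+=[0.2374 -0.0649; -0.0649 1.4275]
step 3: x^-=[-3.4444, -4.5405]  P^-=[0.7355 0.3119; 0.3119 2.0924]  S=[1.2262]  K=[0.6380; 0.5103]  nu=[4.6355]  x^+=[-0.4869, -2.1750]  P^+=[0.2364 -0.0874; -0.0874 1.7731]
step 4: x^-=[-1.0167, -2.5600]  P^-=[0.7386 0.3635; 0.3635 2.5231]  S=[1.2545]  K=[0.6323; 0.5914]  nu=[-0.5293]  x^+=[-1.3514, -2.8731]  P^+=[0.2371 -0.1056; -0.1056 2.0843]

innov = [-0.5293]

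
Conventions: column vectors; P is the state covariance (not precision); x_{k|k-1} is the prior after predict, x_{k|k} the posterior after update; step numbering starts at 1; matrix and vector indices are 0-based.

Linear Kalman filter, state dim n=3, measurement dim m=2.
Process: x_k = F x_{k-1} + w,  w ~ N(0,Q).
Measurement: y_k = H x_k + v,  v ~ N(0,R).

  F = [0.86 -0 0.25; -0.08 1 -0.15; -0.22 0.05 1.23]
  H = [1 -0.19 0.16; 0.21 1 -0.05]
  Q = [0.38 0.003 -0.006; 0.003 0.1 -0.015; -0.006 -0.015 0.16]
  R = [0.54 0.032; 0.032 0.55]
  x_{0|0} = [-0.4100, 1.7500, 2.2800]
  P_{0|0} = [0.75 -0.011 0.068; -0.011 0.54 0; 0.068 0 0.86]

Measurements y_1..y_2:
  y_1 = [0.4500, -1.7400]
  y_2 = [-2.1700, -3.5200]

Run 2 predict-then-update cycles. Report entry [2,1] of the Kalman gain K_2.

K[2,1] = -0.2632

step 1: x^-=[0.2174, 1.4408, 2.9821]  P^-=[1.0177 -0.1004 0.1843; -0.1004 0.6675 -0.1355; 0.1843 -0.1355 1.4622]  S=[1.7246 -0.0152; -0.0152 1.2336]  K=[0.6191 0.0920; -0.1397 0.5278; 0.2562 -0.1345]  nu=[0.0292, -3.0773]  x^+=[-0.0476, -0.1875, 3.4036]  P^+=[0.3480 -0.0064 -0.0749; -0.0064 0.2880 0.0162; -0.0749 0.0162 1.3256]
step 2: x^-=[0.8099, -0.6943, 4.1875]  P^-=[0.6880 -0.0610 0.2605; -0.0610 0.4144 -0.2129; 0.2605 -0.2129 2.2257]  S=[1.4194 -0.0189; -0.0189 0.9905]  K=[0.5233 0.0812; -0.1169 0.4140; 0.4594 -0.2632]  nu=[-3.7819, -2.7864]  x^+=[-1.3954, -1.4057, 3.1836]  P^+=[0.2944 -0.0035 -0.0615; -0.0035 0.2234 -0.0245; -0.0615 -0.0245 1.8529]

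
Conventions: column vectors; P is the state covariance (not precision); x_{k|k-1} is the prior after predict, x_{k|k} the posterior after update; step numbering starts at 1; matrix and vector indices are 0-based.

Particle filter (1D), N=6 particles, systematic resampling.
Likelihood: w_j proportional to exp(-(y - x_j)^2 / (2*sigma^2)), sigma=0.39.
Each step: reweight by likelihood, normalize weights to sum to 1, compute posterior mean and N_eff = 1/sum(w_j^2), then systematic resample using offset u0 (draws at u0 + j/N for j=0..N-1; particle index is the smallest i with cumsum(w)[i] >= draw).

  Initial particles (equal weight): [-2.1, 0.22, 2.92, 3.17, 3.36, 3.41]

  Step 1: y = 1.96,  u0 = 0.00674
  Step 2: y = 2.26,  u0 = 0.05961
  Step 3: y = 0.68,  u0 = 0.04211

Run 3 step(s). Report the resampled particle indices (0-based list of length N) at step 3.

resampled_idx = [0, 1, 2, 3, 4, 5]

step 1: w=[0.0000, 0.0008, 0.8179, 0.1375, 0.0269, 0.0169]  mean=2.9723  Neff=1.4515  idx=[2, 2, 2, 2, 2, 3]
step 2: w=[0.1896, 0.1896, 0.1896, 0.1896, 0.1896, 0.0522]  mean=2.9330  Neff=5.4825  idx=[0, 1, 2, 2, 3, 4]
step 3: w=[0.1667, 0.1667, 0.1667, 0.1667, 0.1667, 0.1667]  mean=2.9200  Neff=6.0000  idx=[0, 1, 2, 3, 4, 5]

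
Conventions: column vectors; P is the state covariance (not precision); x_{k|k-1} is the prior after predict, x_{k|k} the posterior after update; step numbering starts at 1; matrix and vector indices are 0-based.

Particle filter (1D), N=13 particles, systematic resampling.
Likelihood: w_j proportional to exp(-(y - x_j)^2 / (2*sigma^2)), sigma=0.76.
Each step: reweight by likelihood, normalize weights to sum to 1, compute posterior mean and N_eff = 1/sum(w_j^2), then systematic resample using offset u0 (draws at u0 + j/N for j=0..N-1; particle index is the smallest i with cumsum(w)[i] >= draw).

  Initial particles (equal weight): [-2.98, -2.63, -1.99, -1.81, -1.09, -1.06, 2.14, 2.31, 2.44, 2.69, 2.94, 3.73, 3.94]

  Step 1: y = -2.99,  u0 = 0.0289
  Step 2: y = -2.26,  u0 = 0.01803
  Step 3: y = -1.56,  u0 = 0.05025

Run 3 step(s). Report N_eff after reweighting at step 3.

step 1: w=[0.3706, 0.3313, 0.1560, 0.1110, 0.0163, 0.0147, 0.0000, 0.0000, 0.0000, 0.0000, 0.0000, 0.0000, 0.0000]  mean=-2.5206  Neff=3.5176  idx=[0, 0, 0, 0, 0, 1, 1, 1, 1, 2, 2, 3, 3]
step 2: w=[0.0620, 0.0620, 0.0620, 0.0620, 0.0620, 0.0862, 0.0862, 0.0862, 0.0862, 0.0911, 0.0911, 0.0815, 0.0815]  mean=-2.4882  Neff=12.6852  idx=[0, 1, 2, 4, 5, 6, 6, 7, 8, 9, 10, 11, 12]
step 3: w=[0.0284, 0.0284, 0.0284, 0.0284, 0.0603, 0.0603, 0.0603, 0.0603, 0.0603, 0.1385, 0.1385, 0.1540, 0.1540]  mean=-2.2400  Neff=9.3300  idx=[1, 4, 5, 6, 8, 9, 9, 10, 10, 11, 11, 12, 12]

N_eff = 9.3300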